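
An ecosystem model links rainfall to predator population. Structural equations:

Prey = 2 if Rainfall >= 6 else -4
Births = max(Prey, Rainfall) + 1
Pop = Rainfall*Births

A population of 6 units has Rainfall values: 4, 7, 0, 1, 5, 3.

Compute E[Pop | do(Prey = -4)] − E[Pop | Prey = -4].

Every unit gets Prey=-4 under the intervention. Pop values become 20, 56, 0, 2, 30, 12; E[Pop|do(Prey=-4)] = 20.
E[Pop|Prey=-4] averages over only the 5 units with Prey=-4 (Rainfall = 4, 0, 1, 5, 3): Pop = 20, 0, 2, 30, 12, mean 12.8.
Difference = 20 − 12.8 = 7.2.

7.2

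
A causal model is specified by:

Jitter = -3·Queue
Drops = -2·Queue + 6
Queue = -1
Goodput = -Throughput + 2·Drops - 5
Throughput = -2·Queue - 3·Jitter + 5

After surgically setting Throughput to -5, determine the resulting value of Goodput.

Intervening sets Throughput = -5 and removes its equation (Throughput = -2·Queue - 3·Jitter + 5).
Drops = -2·Queue + 6  [with Queue=-1]  = 8
Goodput = -Throughput + 2·Drops - 5  [with Throughput=-5, Drops=8]  = 16

16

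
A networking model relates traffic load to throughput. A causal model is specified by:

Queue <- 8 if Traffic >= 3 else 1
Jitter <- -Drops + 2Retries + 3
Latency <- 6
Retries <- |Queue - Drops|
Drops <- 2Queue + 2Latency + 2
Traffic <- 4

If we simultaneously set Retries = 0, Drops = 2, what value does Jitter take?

Setting Retries = 0, Drops = 2 by intervention discards those variables' equations.
Jitter = -Drops + 2Retries + 3  [with Drops=2, Retries=0]  = 1

1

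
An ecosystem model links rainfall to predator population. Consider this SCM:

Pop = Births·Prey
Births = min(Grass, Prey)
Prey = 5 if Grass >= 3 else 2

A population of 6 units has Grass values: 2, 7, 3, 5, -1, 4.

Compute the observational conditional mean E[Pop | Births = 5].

Conditioning on Births=5 selects the 2 unit(s) with Grass ∈ {7, 5}. Their Pop values: 25, 25. Mean = 25.

25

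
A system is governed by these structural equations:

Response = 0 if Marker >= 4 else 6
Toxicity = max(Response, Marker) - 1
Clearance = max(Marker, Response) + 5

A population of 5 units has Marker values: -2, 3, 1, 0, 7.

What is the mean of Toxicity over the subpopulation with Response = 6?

Conditioning on Response=6 selects the 4 unit(s) with Marker ∈ {-2, 3, 1, 0}. Their Toxicity values: 5, 5, 5, 5. Mean = 5.

5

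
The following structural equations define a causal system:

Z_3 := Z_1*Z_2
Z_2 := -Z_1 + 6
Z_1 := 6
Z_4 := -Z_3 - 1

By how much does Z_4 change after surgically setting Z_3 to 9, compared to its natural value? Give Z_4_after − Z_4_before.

-9

The intervention breaks the incoming arrows to Z_3: Z_3 := Z_1*Z_2 no longer applies, and Z_3 = 9.
Z_4 = -Z_3 - 1  [with Z_3=9]  = -10
Without intervention: Z_2 = -Z_1 + 6  [with Z_1=6]  = 0; Z_3 = Z_1*Z_2  [with Z_1=6, Z_2=0]  = 0; Z_4 = -Z_3 - 1  [with Z_3=0]  = -1.
Change = -10 − (-1) = -9.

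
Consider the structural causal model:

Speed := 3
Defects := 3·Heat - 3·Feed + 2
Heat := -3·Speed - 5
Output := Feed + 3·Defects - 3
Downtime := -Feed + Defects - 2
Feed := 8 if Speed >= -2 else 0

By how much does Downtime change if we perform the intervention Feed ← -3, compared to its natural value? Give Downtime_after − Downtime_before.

44

Under do(Feed=-3), the mechanism Feed := 8 if Speed >= -2 else 0 is discarded; Feed is fixed at -3.
Heat = -3·Speed - 5  [with Speed=3]  = -14
Defects = 3·Heat - 3·Feed + 2  [with Heat=-14, Feed=-3]  = -31
Downtime = -Feed + Defects - 2  [with Feed=-3, Defects=-31]  = -30
Without intervention: Feed = 8 if Speed >= -2 else 0  [with Speed=3]  = 8; Heat = -3·Speed - 5  [with Speed=3]  = -14; Defects = 3·Heat - 3·Feed + 2  [with Heat=-14, Feed=8]  = -64; Downtime = -Feed + Defects - 2  [with Feed=8, Defects=-64]  = -74.
Change = -30 − (-74) = 44.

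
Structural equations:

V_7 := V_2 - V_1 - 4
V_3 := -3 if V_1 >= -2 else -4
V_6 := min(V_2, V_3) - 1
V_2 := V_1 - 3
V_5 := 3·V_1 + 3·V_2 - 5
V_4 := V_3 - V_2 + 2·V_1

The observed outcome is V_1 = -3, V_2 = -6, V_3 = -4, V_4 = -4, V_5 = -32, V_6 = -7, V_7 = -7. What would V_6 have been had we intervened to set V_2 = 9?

Under do(V_2=9), the mechanism V_2 := V_1 - 3 is discarded; V_2 is fixed at 9.
V_3 = -3 if V_1 >= -2 else -4  [with V_1=-3]  = -4
V_6 = min(V_2, V_3) - 1  [with V_2=9, V_3=-4]  = -5

-5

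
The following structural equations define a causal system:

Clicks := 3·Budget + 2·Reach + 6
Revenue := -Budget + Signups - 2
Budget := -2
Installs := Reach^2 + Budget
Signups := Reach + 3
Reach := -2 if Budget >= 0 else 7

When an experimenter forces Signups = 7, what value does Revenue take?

7

The intervention breaks the incoming arrows to Signups: Signups := Reach + 3 no longer applies, and Signups = 7.
Revenue = -Budget + Signups - 2  [with Budget=-2, Signups=7]  = 7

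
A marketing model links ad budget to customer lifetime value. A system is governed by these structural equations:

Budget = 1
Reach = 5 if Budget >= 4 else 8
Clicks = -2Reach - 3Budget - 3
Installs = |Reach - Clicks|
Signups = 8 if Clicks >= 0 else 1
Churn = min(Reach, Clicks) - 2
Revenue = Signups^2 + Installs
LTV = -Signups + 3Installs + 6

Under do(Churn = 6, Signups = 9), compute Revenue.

Setting Churn = 6, Signups = 9 by intervention discards those variables' equations.
Reach = 5 if Budget >= 4 else 8  [with Budget=1]  = 8
Clicks = -2Reach - 3Budget - 3  [with Reach=8, Budget=1]  = -22
Installs = |Reach - Clicks|  [with Reach=8, Clicks=-22]  = 30
Revenue = Signups^2 + Installs  [with Signups=9, Installs=30]  = 111

111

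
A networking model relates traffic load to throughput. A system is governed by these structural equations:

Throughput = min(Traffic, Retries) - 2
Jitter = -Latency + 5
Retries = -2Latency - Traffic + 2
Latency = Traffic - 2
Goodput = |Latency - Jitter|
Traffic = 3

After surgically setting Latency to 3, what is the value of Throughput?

-9

do(Latency=3) replaces the equation Latency = Traffic - 2 with the constant Latency = 3.
Retries = -2Latency - Traffic + 2  [with Latency=3, Traffic=3]  = -7
Throughput = min(Traffic, Retries) - 2  [with Traffic=3, Retries=-7]  = -9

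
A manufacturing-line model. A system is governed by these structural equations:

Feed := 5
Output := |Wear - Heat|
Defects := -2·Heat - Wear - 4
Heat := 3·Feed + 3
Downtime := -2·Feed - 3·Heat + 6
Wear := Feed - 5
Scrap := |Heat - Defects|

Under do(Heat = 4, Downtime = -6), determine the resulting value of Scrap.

16

Setting Heat = 4, Downtime = -6 by intervention discards those variables' equations.
Wear = Feed - 5  [with Feed=5]  = 0
Defects = -2·Heat - Wear - 4  [with Heat=4, Wear=0]  = -12
Scrap = |Heat - Defects|  [with Heat=4, Defects=-12]  = 16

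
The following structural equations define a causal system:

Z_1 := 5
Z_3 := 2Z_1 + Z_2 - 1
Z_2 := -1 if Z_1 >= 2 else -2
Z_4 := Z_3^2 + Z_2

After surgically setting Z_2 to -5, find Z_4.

Under do(Z_2=-5), the mechanism Z_2 := -1 if Z_1 >= 2 else -2 is discarded; Z_2 is fixed at -5.
Z_3 = 2Z_1 + Z_2 - 1  [with Z_1=5, Z_2=-5]  = 4
Z_4 = Z_3^2 + Z_2  [with Z_3=4, Z_2=-5]  = 11

11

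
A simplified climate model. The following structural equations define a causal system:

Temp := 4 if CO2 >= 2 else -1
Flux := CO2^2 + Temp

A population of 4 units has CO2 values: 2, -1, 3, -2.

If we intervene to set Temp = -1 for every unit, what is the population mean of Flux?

3.5

Under do(Temp=-1), Temp's equation is replaced by Temp=-1 for every unit. Per-unit Flux: 3, 0, 8, 3. Mean = 3.5.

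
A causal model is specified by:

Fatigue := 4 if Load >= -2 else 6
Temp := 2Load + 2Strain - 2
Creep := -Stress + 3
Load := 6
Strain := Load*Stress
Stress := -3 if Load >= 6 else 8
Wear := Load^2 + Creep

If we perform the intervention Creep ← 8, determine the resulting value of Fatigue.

Under do(Creep=8), the mechanism Creep := -Stress + 3 is discarded; Creep is fixed at 8.
Since Fatigue is not a descendant of the intervened variable, it is unaffected.
Fatigue = 4 if Load >= -2 else 6  [with Load=6]  = 4

4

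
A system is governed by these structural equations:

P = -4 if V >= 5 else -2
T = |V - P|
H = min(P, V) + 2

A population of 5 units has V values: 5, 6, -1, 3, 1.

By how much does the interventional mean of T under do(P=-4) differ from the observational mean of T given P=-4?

-2.7

The intervention sets P=-4 in all 5 units regardless of V. Recomputing T per unit gives 9, 10, 3, 7, 5; average 6.8.
Conditioning on P=-4 selects the 2 unit(s) with V ∈ {5, 6}. Their T values: 9, 10. Mean = 9.5.
Difference = 6.8 − 9.5 = -2.7.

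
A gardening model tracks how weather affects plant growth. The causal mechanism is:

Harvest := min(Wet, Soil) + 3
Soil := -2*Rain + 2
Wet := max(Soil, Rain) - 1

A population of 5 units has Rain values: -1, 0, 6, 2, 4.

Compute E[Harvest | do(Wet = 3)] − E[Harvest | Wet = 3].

-1.1

Every unit gets Wet=3 under the intervention. Harvest values become 6, 5, -7, 1, -3; E[Harvest|do(Wet=3)] = 0.4.
Conditioning on Wet=3 selects the 2 unit(s) with Rain ∈ {-1, 4}. Their Harvest values: 6, -3. Mean = 1.5.
Difference = 0.4 − 1.5 = -1.1.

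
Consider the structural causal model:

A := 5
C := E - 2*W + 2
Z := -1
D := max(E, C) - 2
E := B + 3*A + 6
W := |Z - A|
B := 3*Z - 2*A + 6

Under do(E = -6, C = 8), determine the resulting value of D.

Under do(E = -6, C = 8), each intervened variable's structural equation is replaced by its fixed value.
D = max(E, C) - 2  [with E=-6, C=8]  = 6

6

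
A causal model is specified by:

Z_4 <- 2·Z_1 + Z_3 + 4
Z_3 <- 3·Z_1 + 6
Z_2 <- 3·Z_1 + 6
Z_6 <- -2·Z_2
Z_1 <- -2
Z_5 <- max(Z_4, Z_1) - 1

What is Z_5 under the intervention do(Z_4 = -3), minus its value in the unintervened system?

Intervening sets Z_4 = -3 and removes its equation (Z_4 <- 2·Z_1 + Z_3 + 4).
Z_5 = max(Z_4, Z_1) - 1  [with Z_4=-3, Z_1=-2]  = -3
Without intervention: Z_3 = 3·Z_1 + 6  [with Z_1=-2]  = 0; Z_4 = 2·Z_1 + Z_3 + 4  [with Z_1=-2, Z_3=0]  = 0; Z_5 = max(Z_4, Z_1) - 1  [with Z_4=0, Z_1=-2]  = -1.
Change = -3 − (-1) = -2.

-2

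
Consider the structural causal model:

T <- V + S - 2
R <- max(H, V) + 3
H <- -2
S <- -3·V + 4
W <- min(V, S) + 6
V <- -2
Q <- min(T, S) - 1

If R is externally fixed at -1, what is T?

6

do(R=-1) replaces the equation R <- max(H, V) + 3 with the constant R = -1.
Since T is not a descendant of the intervened variable, it is unaffected.
S = -3·V + 4  [with V=-2]  = 10
T = V + S - 2  [with V=-2, S=10]  = 6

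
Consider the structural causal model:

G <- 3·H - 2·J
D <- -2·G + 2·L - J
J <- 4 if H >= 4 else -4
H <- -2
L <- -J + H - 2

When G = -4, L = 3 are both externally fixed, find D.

Setting G = -4, L = 3 by intervention discards those variables' equations.
J = 4 if H >= 4 else -4  [with H=-2]  = -4
D = -2·G + 2·L - J  [with G=-4, L=3, J=-4]  = 18

18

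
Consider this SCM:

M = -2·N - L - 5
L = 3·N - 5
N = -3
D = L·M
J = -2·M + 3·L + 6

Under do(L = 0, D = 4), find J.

Setting L = 0, D = 4 by intervention discards those variables' equations.
M = -2·N - L - 5  [with N=-3, L=0]  = 1
J = -2·M + 3·L + 6  [with M=1, L=0]  = 4

4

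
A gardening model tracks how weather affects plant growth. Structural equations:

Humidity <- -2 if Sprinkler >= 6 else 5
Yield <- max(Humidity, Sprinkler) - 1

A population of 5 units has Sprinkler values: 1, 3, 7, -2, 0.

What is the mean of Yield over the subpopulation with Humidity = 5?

4

Observing Humidity=5 restricts to units where Humidity's equation naturally yields 5: Sprinkler ∈ {1, 3, -2, 0}. In that subpopulation Yield = 4, 4, 4, 4, mean 4.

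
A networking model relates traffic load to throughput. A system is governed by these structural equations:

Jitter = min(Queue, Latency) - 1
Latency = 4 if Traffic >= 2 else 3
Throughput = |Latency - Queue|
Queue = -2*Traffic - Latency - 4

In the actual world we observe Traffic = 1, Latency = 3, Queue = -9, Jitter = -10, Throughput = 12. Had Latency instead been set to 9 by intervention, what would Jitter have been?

Under do(Latency=9), the mechanism Latency = 4 if Traffic >= 2 else 3 is discarded; Latency is fixed at 9.
Queue = -2*Traffic - Latency - 4  [with Traffic=1, Latency=9]  = -15
Jitter = min(Queue, Latency) - 1  [with Queue=-15, Latency=9]  = -16

-16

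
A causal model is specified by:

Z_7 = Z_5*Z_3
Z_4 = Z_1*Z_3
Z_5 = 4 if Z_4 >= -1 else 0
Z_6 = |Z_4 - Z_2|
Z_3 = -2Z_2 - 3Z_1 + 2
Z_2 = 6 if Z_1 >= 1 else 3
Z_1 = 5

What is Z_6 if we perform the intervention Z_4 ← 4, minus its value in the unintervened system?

-129

Under do(Z_4=4), the mechanism Z_4 = Z_1*Z_3 is discarded; Z_4 is fixed at 4.
Z_2 = 6 if Z_1 >= 1 else 3  [with Z_1=5]  = 6
Z_6 = |Z_4 - Z_2|  [with Z_4=4, Z_2=6]  = 2
Without intervention: Z_2 = 6 if Z_1 >= 1 else 3  [with Z_1=5]  = 6; Z_3 = -2Z_2 - 3Z_1 + 2  [with Z_2=6, Z_1=5]  = -25; Z_4 = Z_1*Z_3  [with Z_1=5, Z_3=-25]  = -125; Z_6 = |Z_4 - Z_2|  [with Z_4=-125, Z_2=6]  = 131.
Change = 2 − 131 = -129.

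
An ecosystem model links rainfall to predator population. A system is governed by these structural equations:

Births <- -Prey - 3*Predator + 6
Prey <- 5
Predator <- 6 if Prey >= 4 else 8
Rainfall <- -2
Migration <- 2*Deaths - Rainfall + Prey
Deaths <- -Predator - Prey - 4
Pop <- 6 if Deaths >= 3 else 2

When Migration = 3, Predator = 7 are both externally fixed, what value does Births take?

Under do(Migration = 3, Predator = 7), each intervened variable's structural equation is replaced by its fixed value.
Births = -Prey - 3*Predator + 6  [with Prey=5, Predator=7]  = -20

-20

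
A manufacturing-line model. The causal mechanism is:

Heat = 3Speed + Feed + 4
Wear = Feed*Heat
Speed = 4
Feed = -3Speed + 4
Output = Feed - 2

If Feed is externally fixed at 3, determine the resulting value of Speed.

4

Under do(Feed=3), the mechanism Feed = -3Speed + 4 is discarded; Feed is fixed at 3.
Speed is not downstream of the intervention, so its value is determined by the original equations.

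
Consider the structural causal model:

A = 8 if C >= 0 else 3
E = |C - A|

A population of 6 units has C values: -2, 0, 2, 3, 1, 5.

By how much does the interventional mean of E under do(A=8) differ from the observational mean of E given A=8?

The intervention sets A=8 in all 6 units regardless of C. Recomputing E per unit gives 10, 8, 6, 5, 7, 3; average 6.5.
Conditioning on A=8 selects the 5 unit(s) with C ∈ {0, 2, 3, 1, 5}. Their E values: 8, 6, 5, 7, 3. Mean = 5.8.
Difference = 6.5 − 5.8 = 0.7.

0.7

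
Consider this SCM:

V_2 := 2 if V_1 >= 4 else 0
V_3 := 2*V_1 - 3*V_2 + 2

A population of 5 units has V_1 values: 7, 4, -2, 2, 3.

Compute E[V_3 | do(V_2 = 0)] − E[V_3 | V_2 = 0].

3.6

The intervention sets V_2=0 in all 5 units regardless of V_1. Recomputing V_3 per unit gives 16, 10, -2, 6, 8; average 7.6.
Observing V_2=0 restricts to units where V_2's equation naturally yields 0: V_1 ∈ {-2, 2, 3}. In that subpopulation V_3 = -2, 6, 8, mean 4.
Difference = 7.6 − 4 = 3.6.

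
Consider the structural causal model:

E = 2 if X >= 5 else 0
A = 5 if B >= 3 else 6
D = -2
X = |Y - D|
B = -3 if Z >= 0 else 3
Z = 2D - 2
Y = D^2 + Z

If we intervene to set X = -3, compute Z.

-6

The intervention breaks the incoming arrows to X: X = |Y - D| no longer applies, and X = -3.
Since Z is not a descendant of the intervened variable, it is unaffected.
Z = 2D - 2  [with D=-2]  = -6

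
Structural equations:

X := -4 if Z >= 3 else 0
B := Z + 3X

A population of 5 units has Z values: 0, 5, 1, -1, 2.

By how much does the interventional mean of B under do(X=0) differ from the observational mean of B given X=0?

0.9

The intervention sets X=0 in all 5 units regardless of Z. Recomputing B per unit gives 0, 5, 1, -1, 2; average 1.4.
E[B|X=0] averages over only the 4 units with X=0 (Z = 0, 1, -1, 2): B = 0, 1, -1, 2, mean 0.5.
Difference = 1.4 − 0.5 = 0.9.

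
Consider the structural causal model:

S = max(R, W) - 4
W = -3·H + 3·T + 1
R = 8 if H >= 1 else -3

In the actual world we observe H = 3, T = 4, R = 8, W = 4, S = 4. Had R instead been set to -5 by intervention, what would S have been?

0

do(R=-5) replaces the equation R = 8 if H >= 1 else -3 with the constant R = -5.
W = -3·H + 3·T + 1  [with H=3, T=4]  = 4
S = max(R, W) - 4  [with R=-5, W=4]  = 0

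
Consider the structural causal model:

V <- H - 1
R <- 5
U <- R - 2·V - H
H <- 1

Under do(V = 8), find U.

The intervention breaks the incoming arrows to V: V <- H - 1 no longer applies, and V = 8.
U = R - 2·V - H  [with R=5, V=8, H=1]  = -12

-12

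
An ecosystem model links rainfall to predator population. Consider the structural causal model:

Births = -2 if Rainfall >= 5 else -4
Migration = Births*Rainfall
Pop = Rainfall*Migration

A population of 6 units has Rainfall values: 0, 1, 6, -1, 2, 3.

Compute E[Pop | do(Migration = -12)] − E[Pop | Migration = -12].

32

Under do(Migration=-12), Migration's equation is replaced by Migration=-12 for every unit. Per-unit Pop: 0, -12, -72, 12, -24, -36. Mean = -22.
Observing Migration=-12 restricts to units where Migration's equation naturally yields -12: Rainfall ∈ {6, 3}. In that subpopulation Pop = -72, -36, mean -54.
Difference = -22 − (-54) = 32.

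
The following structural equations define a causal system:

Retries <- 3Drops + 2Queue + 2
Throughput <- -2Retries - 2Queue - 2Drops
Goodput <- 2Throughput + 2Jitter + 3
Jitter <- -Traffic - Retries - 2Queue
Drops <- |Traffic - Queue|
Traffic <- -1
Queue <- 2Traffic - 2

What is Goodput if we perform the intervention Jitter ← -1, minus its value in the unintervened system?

Under do(Jitter=-1), the mechanism Jitter <- -Traffic - Retries - 2Queue is discarded; Jitter is fixed at -1.
Queue = 2Traffic - 2  [with Traffic=-1]  = -4
Drops = |Traffic - Queue|  [with Traffic=-1, Queue=-4]  = 3
Retries = 3Drops + 2Queue + 2  [with Drops=3, Queue=-4]  = 3
Throughput = -2Retries - 2Queue - 2Drops  [with Retries=3, Queue=-4, Drops=3]  = -4
Goodput = 2Throughput + 2Jitter + 3  [with Throughput=-4, Jitter=-1]  = -7
Without intervention: Queue = 2Traffic - 2  [with Traffic=-1]  = -4; Drops = |Traffic - Queue|  [with Traffic=-1, Queue=-4]  = 3; Retries = 3Drops + 2Queue + 2  [with Drops=3, Queue=-4]  = 3; Jitter = -Traffic - Retries - 2Queue  [with Traffic=-1, Retries=3, Queue=-4]  = 6; Throughput = -2Retries - 2Queue - 2Drops  [with Retries=3, Queue=-4, Drops=3]  = -4; Goodput = 2Throughput + 2Jitter + 3  [with Throughput=-4, Jitter=6]  = 7.
Change = -7 − 7 = -14.

-14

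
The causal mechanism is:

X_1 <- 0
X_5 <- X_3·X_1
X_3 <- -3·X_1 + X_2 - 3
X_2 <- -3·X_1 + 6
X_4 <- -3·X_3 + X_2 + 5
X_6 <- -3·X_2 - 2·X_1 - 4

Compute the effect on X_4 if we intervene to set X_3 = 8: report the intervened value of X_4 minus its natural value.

The intervention breaks the incoming arrows to X_3: X_3 <- -3·X_1 + X_2 - 3 no longer applies, and X_3 = 8.
X_2 = -3·X_1 + 6  [with X_1=0]  = 6
X_4 = -3·X_3 + X_2 + 5  [with X_3=8, X_2=6]  = -13
Without intervention: X_2 = -3·X_1 + 6  [with X_1=0]  = 6; X_3 = -3·X_1 + X_2 - 3  [with X_1=0, X_2=6]  = 3; X_4 = -3·X_3 + X_2 + 5  [with X_3=3, X_2=6]  = 2.
Change = -13 − 2 = -15.

-15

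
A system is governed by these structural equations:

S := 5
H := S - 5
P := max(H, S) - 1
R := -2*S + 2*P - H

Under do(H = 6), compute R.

-6

Under do(H=6), the mechanism H := S - 5 is discarded; H is fixed at 6.
P = max(H, S) - 1  [with H=6, S=5]  = 5
R = -2*S + 2*P - H  [with S=5, P=5, H=6]  = -6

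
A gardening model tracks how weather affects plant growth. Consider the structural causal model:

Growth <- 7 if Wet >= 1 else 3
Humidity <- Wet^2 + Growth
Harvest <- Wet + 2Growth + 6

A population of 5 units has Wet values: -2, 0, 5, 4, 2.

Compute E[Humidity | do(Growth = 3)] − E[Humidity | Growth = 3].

Every unit gets Growth=3 under the intervention. Humidity values become 7, 3, 28, 19, 7; E[Humidity|do(Growth=3)] = 12.8.
Conditioning on Growth=3 selects the 2 unit(s) with Wet ∈ {-2, 0}. Their Humidity values: 7, 3. Mean = 5.
Difference = 12.8 − 5 = 7.8.

7.8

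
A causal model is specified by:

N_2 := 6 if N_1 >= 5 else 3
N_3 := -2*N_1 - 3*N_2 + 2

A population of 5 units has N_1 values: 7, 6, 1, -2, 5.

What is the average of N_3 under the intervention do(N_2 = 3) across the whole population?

-13.8

do(N_2=3) breaks N_2's dependence on N_1. With N_2=3 fixed, N_3 across the units is -21, -19, -9, -3, -17, mean -13.8.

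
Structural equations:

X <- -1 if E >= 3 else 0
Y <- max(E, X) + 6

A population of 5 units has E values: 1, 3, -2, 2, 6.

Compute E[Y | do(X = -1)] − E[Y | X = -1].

-2.3

The intervention sets X=-1 in all 5 units regardless of E. Recomputing Y per unit gives 7, 9, 5, 8, 12; average 8.2.
Conditioning on X=-1 selects the 2 unit(s) with E ∈ {3, 6}. Their Y values: 9, 12. Mean = 10.5.
Difference = 8.2 − 10.5 = -2.3.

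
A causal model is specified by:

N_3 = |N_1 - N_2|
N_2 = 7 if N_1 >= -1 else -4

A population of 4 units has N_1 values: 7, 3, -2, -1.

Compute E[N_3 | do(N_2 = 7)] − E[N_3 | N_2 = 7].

1.25

Under do(N_2=7), N_2's equation is replaced by N_2=7 for every unit. Per-unit N_3: 0, 4, 9, 8. Mean = 5.25.
E[N_3|N_2=7] averages over only the 3 units with N_2=7 (N_1 = 7, 3, -1): N_3 = 0, 4, 8, mean 4.
Difference = 5.25 − 4 = 1.25.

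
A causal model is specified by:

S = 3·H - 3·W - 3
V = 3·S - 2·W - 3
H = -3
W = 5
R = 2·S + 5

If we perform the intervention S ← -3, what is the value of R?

-1

The intervention breaks the incoming arrows to S: S = 3·H - 3·W - 3 no longer applies, and S = -3.
R = 2·S + 5  [with S=-3]  = -1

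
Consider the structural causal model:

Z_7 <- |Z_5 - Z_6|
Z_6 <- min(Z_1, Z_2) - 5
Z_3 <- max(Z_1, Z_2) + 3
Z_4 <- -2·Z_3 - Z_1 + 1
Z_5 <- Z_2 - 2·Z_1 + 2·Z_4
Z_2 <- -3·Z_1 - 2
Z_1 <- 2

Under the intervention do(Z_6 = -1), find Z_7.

33

Intervening sets Z_6 = -1 and removes its equation (Z_6 <- min(Z_1, Z_2) - 5).
Z_2 = -3·Z_1 - 2  [with Z_1=2]  = -8
Z_3 = max(Z_1, Z_2) + 3  [with Z_1=2, Z_2=-8]  = 5
Z_4 = -2·Z_3 - Z_1 + 1  [with Z_3=5, Z_1=2]  = -11
Z_5 = Z_2 - 2·Z_1 + 2·Z_4  [with Z_2=-8, Z_1=2, Z_4=-11]  = -34
Z_7 = |Z_5 - Z_6|  [with Z_5=-34, Z_6=-1]  = 33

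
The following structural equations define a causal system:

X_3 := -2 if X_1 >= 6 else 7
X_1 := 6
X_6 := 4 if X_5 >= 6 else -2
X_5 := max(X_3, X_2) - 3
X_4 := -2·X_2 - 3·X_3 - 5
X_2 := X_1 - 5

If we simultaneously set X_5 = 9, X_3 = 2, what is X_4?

Under do(X_5 = 9, X_3 = 2), each intervened variable's structural equation is replaced by its fixed value.
X_2 = X_1 - 5  [with X_1=6]  = 1
X_4 = -2·X_2 - 3·X_3 - 5  [with X_2=1, X_3=2]  = -13

-13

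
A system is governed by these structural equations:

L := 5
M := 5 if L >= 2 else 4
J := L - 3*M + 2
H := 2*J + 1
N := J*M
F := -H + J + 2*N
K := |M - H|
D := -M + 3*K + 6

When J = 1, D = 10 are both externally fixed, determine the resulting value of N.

5

The joint intervention fixes J = 1, D = 10, removing each variable's own equation.
M = 5 if L >= 2 else 4  [with L=5]  = 5
N = J*M  [with J=1, M=5]  = 5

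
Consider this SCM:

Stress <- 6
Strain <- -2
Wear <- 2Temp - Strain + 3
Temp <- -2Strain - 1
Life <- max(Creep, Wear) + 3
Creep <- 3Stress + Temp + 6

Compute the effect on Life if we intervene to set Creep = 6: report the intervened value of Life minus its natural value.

Under do(Creep=6), the mechanism Creep <- 3Stress + Temp + 6 is discarded; Creep is fixed at 6.
Temp = -2Strain - 1  [with Strain=-2]  = 3
Wear = 2Temp - Strain + 3  [with Temp=3, Strain=-2]  = 11
Life = max(Creep, Wear) + 3  [with Creep=6, Wear=11]  = 14
Without intervention: Temp = -2Strain - 1  [with Strain=-2]  = 3; Creep = 3Stress + Temp + 6  [with Stress=6, Temp=3]  = 27; Wear = 2Temp - Strain + 3  [with Temp=3, Strain=-2]  = 11; Life = max(Creep, Wear) + 3  [with Creep=27, Wear=11]  = 30.
Change = 14 − 30 = -16.

-16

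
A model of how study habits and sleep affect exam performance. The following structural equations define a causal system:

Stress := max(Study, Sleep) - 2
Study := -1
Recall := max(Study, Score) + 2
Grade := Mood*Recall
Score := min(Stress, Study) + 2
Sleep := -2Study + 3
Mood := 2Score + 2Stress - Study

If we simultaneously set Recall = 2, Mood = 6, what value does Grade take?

Setting Recall = 2, Mood = 6 by intervention discards those variables' equations.
Grade = Mood*Recall  [with Mood=6, Recall=2]  = 12

12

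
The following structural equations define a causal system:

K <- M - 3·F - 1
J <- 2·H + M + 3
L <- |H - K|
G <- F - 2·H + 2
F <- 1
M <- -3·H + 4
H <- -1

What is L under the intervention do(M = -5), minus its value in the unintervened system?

4

The intervention breaks the incoming arrows to M: M <- -3·H + 4 no longer applies, and M = -5.
K = M - 3·F - 1  [with M=-5, F=1]  = -9
L = |H - K|  [with H=-1, K=-9]  = 8
Without intervention: M = -3·H + 4  [with H=-1]  = 7; K = M - 3·F - 1  [with M=7, F=1]  = 3; L = |H - K|  [with H=-1, K=3]  = 4.
Change = 8 − 4 = 4.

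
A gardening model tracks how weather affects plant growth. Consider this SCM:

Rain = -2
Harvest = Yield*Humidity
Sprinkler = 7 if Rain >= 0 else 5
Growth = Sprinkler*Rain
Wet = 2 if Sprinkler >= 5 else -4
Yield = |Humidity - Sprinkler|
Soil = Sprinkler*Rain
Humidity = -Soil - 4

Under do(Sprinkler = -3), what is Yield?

Under do(Sprinkler=-3), the mechanism Sprinkler = 7 if Rain >= 0 else 5 is discarded; Sprinkler is fixed at -3.
Soil = Sprinkler*Rain  [with Sprinkler=-3, Rain=-2]  = 6
Humidity = -Soil - 4  [with Soil=6]  = -10
Yield = |Humidity - Sprinkler|  [with Humidity=-10, Sprinkler=-3]  = 7

7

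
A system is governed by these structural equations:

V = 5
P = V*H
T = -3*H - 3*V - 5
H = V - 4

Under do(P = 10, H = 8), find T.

-44

The joint intervention fixes P = 10, H = 8, removing each variable's own equation.
T = -3*H - 3*V - 5  [with H=8, V=5]  = -44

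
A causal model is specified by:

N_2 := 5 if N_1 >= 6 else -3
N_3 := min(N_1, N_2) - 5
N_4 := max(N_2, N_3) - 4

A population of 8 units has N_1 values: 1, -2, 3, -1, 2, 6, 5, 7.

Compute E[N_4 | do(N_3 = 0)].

-2.75

Under do(N_3=0), N_3's equation is replaced by N_3=0 for every unit. Per-unit N_4: -4, -4, -4, -4, -4, 1, -4, 1. Mean = -2.75.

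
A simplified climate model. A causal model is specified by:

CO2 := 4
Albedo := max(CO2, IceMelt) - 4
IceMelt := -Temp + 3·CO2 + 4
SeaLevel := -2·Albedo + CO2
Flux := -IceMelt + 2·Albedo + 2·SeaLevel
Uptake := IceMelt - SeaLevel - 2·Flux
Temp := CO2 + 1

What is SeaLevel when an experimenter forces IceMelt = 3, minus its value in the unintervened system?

14

do(IceMelt=3) replaces the equation IceMelt := -Temp + 3·CO2 + 4 with the constant IceMelt = 3.
Albedo = max(CO2, IceMelt) - 4  [with CO2=4, IceMelt=3]  = 0
SeaLevel = -2·Albedo + CO2  [with Albedo=0, CO2=4]  = 4
Without intervention: Temp = CO2 + 1  [with CO2=4]  = 5; IceMelt = -Temp + 3·CO2 + 4  [with Temp=5, CO2=4]  = 11; Albedo = max(CO2, IceMelt) - 4  [with CO2=4, IceMelt=11]  = 7; SeaLevel = -2·Albedo + CO2  [with Albedo=7, CO2=4]  = -10.
Change = 4 − (-10) = 14.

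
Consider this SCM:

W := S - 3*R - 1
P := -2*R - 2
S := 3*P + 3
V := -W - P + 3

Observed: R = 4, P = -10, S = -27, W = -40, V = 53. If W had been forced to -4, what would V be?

Intervening sets W = -4 and removes its equation (W := S - 3*R - 1).
P = -2*R - 2  [with R=4]  = -10
V = -W - P + 3  [with W=-4, P=-10]  = 17

17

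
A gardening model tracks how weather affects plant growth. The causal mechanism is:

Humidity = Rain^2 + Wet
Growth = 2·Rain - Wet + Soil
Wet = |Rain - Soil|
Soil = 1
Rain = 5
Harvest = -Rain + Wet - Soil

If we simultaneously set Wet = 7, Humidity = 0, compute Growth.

The joint intervention fixes Wet = 7, Humidity = 0, removing each variable's own equation.
Growth = 2·Rain - Wet + Soil  [with Rain=5, Wet=7, Soil=1]  = 4

4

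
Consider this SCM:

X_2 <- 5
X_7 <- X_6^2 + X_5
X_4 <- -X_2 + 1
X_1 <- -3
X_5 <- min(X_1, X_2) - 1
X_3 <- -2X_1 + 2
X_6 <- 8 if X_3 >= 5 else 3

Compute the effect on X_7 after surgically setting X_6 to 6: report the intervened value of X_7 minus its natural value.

Intervening sets X_6 = 6 and removes its equation (X_6 <- 8 if X_3 >= 5 else 3).
X_5 = min(X_1, X_2) - 1  [with X_1=-3, X_2=5]  = -4
X_7 = X_6^2 + X_5  [with X_6=6, X_5=-4]  = 32
Without intervention: X_3 = -2X_1 + 2  [with X_1=-3]  = 8; X_5 = min(X_1, X_2) - 1  [with X_1=-3, X_2=5]  = -4; X_6 = 8 if X_3 >= 5 else 3  [with X_3=8]  = 8; X_7 = X_6^2 + X_5  [with X_6=8, X_5=-4]  = 60.
Change = 32 − 60 = -28.

-28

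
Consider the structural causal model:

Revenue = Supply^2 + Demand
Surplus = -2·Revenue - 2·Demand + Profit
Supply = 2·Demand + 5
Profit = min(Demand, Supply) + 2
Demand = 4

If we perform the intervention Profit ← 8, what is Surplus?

-346

Intervening sets Profit = 8 and removes its equation (Profit = min(Demand, Supply) + 2).
Supply = 2·Demand + 5  [with Demand=4]  = 13
Revenue = Supply^2 + Demand  [with Supply=13, Demand=4]  = 173
Surplus = -2·Revenue - 2·Demand + Profit  [with Revenue=173, Demand=4, Profit=8]  = -346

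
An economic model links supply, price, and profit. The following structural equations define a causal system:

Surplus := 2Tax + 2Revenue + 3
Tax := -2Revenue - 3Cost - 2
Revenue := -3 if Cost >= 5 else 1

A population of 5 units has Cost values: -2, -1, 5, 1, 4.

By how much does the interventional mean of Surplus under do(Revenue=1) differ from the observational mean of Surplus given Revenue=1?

-5.4

Under do(Revenue=1), Revenue's equation is replaced by Revenue=1 for every unit. Per-unit Surplus: 9, 3, -33, -9, -27. Mean = -11.4.
Conditioning on Revenue=1 selects the 4 unit(s) with Cost ∈ {-2, -1, 1, 4}. Their Surplus values: 9, 3, -9, -27. Mean = -6.
Difference = -11.4 − (-6) = -5.4.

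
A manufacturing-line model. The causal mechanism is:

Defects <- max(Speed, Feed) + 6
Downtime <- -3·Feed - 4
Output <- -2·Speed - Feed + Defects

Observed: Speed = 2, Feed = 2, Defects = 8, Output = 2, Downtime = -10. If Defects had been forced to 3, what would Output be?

The intervention breaks the incoming arrows to Defects: Defects <- max(Speed, Feed) + 6 no longer applies, and Defects = 3.
Output = -2·Speed - Feed + Defects  [with Speed=2, Feed=2, Defects=3]  = -3

-3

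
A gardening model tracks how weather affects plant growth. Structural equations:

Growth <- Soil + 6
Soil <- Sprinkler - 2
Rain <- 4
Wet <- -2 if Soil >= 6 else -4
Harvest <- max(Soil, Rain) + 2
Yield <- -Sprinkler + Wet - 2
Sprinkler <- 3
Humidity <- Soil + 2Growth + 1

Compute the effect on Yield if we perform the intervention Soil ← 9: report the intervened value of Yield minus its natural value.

The intervention breaks the incoming arrows to Soil: Soil <- Sprinkler - 2 no longer applies, and Soil = 9.
Wet = -2 if Soil >= 6 else -4  [with Soil=9]  = -2
Yield = -Sprinkler + Wet - 2  [with Sprinkler=3, Wet=-2]  = -7
Without intervention: Soil = Sprinkler - 2  [with Sprinkler=3]  = 1; Wet = -2 if Soil >= 6 else -4  [with Soil=1]  = -4; Yield = -Sprinkler + Wet - 2  [with Sprinkler=3, Wet=-4]  = -9.
Change = -7 − (-9) = 2.

2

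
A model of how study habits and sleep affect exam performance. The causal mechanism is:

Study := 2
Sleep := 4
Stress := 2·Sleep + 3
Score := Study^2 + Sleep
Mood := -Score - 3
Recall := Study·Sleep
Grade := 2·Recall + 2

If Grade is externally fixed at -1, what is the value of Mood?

-11

The intervention breaks the incoming arrows to Grade: Grade := 2·Recall + 2 no longer applies, and Grade = -1.
Mood is not downstream of the intervention, so its value is determined by the original equations.
Score = Study^2 + Sleep  [with Study=2, Sleep=4]  = 8
Mood = -Score - 3  [with Score=8]  = -11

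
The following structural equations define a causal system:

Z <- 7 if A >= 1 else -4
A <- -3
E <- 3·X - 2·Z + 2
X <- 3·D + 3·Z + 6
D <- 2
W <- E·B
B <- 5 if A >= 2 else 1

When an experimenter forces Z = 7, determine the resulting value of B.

1

The intervention breaks the incoming arrows to Z: Z <- 7 if A >= 1 else -4 no longer applies, and Z = 7.
No directed path runs from Z to B, so B keeps its natural value.
B = 5 if A >= 2 else 1  [with A=-3]  = 1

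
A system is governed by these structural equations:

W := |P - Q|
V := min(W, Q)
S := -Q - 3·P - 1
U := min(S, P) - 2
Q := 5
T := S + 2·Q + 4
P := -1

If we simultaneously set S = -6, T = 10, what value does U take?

-8

Setting S = -6, T = 10 by intervention discards those variables' equations.
U = min(S, P) - 2  [with S=-6, P=-1]  = -8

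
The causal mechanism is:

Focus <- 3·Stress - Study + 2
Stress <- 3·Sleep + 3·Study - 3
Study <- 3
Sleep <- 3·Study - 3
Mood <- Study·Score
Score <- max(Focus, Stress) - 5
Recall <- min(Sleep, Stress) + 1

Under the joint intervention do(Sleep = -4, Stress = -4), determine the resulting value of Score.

Under do(Sleep = -4, Stress = -4), each intervened variable's structural equation is replaced by its fixed value.
Focus = 3·Stress - Study + 2  [with Stress=-4, Study=3]  = -13
Score = max(Focus, Stress) - 5  [with Focus=-13, Stress=-4]  = -9

-9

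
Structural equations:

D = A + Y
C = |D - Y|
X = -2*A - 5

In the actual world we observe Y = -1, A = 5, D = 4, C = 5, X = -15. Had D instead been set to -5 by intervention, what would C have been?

The intervention breaks the incoming arrows to D: D = A + Y no longer applies, and D = -5.
C = |D - Y|  [with D=-5, Y=-1]  = 4

4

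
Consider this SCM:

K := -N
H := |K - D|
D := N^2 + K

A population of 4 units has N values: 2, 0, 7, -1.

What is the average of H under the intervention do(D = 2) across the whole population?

The intervention sets D=2 in all 4 units regardless of N. Recomputing H per unit gives 4, 2, 9, 1; average 4.

4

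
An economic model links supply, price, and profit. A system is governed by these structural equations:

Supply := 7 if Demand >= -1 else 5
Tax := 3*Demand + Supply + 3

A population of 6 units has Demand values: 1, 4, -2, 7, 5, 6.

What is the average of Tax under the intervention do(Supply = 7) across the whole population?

20.5

Under do(Supply=7), Supply's equation is replaced by Supply=7 for every unit. Per-unit Tax: 13, 22, 4, 31, 25, 28. Mean = 20.5.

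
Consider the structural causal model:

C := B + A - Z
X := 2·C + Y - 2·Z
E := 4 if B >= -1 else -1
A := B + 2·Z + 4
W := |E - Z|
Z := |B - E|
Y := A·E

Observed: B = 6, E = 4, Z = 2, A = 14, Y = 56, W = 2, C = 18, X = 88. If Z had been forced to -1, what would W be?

5

The intervention breaks the incoming arrows to Z: Z := |B - E| no longer applies, and Z = -1.
E = 4 if B >= -1 else -1  [with B=6]  = 4
W = |E - Z|  [with E=4, Z=-1]  = 5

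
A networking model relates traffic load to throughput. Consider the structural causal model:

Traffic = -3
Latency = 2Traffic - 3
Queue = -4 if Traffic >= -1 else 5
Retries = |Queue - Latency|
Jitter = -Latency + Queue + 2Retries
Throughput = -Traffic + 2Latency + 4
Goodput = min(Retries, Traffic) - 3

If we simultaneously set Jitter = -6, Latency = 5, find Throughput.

The joint intervention fixes Jitter = -6, Latency = 5, removing each variable's own equation.
Throughput = -Traffic + 2Latency + 4  [with Traffic=-3, Latency=5]  = 17

17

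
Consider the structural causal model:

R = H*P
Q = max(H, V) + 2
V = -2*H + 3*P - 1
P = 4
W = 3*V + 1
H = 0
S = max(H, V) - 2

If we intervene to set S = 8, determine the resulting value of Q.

Under do(S=8), the mechanism S = max(H, V) - 2 is discarded; S is fixed at 8.
Since Q is not a descendant of the intervened variable, it is unaffected.
V = -2*H + 3*P - 1  [with H=0, P=4]  = 11
Q = max(H, V) + 2  [with H=0, V=11]  = 13

13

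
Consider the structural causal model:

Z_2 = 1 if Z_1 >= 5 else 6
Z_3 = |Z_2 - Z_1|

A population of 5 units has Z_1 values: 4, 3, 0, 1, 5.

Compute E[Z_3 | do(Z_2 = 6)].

3.4

Every unit gets Z_2=6 under the intervention. Z_3 values become 2, 3, 6, 5, 1; E[Z_3|do(Z_2=6)] = 3.4.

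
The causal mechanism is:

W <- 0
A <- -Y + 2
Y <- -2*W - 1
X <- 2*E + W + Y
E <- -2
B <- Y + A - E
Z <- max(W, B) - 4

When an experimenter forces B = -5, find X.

-5

do(B=-5) replaces the equation B <- Y + A - E with the constant B = -5.
No directed path runs from B to X, so X keeps its natural value.
Y = -2*W - 1  [with W=0]  = -1
X = 2*E + W + Y  [with E=-2, W=0, Y=-1]  = -5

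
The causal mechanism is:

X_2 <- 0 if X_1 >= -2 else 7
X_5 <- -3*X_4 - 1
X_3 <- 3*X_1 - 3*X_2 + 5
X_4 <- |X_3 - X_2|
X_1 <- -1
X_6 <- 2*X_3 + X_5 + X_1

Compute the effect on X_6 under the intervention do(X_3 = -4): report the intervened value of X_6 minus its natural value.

The intervention breaks the incoming arrows to X_3: X_3 <- 3*X_1 - 3*X_2 + 5 no longer applies, and X_3 = -4.
X_2 = 0 if X_1 >= -2 else 7  [with X_1=-1]  = 0
X_4 = |X_3 - X_2|  [with X_3=-4, X_2=0]  = 4
X_5 = -3*X_4 - 1  [with X_4=4]  = -13
X_6 = 2*X_3 + X_5 + X_1  [with X_3=-4, X_5=-13, X_1=-1]  = -22
Without intervention: X_2 = 0 if X_1 >= -2 else 7  [with X_1=-1]  = 0; X_3 = 3*X_1 - 3*X_2 + 5  [with X_1=-1, X_2=0]  = 2; X_4 = |X_3 - X_2|  [with X_3=2, X_2=0]  = 2; X_5 = -3*X_4 - 1  [with X_4=2]  = -7; X_6 = 2*X_3 + X_5 + X_1  [with X_3=2, X_5=-7, X_1=-1]  = -4.
Change = -22 − (-4) = -18.

-18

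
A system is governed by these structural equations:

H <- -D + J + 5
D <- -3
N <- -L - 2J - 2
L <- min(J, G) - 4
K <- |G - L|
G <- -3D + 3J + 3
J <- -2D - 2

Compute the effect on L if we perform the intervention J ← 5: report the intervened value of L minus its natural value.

1

do(J=5) replaces the equation J <- -2D - 2 with the constant J = 5.
G = -3D + 3J + 3  [with D=-3, J=5]  = 27
L = min(J, G) - 4  [with J=5, G=27]  = 1
Without intervention: J = -2D - 2  [with D=-3]  = 4; G = -3D + 3J + 3  [with D=-3, J=4]  = 24; L = min(J, G) - 4  [with J=4, G=24]  = 0.
Change = 1 − 0 = 1.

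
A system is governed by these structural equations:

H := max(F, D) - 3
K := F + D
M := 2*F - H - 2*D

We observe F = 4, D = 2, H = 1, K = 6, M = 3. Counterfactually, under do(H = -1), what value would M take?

do(H=-1) replaces the equation H := max(F, D) - 3 with the constant H = -1.
M = 2*F - H - 2*D  [with F=4, H=-1, D=2]  = 5

5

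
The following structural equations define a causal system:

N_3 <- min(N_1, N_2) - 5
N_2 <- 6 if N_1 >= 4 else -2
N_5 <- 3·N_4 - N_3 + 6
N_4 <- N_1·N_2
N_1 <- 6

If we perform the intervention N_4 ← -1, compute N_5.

2

Intervening sets N_4 = -1 and removes its equation (N_4 <- N_1·N_2).
N_2 = 6 if N_1 >= 4 else -2  [with N_1=6]  = 6
N_3 = min(N_1, N_2) - 5  [with N_1=6, N_2=6]  = 1
N_5 = 3·N_4 - N_3 + 6  [with N_4=-1, N_3=1]  = 2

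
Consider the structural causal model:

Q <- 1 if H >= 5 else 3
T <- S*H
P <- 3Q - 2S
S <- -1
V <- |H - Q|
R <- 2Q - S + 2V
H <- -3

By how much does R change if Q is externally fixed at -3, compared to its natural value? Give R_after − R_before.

Under do(Q=-3), the mechanism Q <- 1 if H >= 5 else 3 is discarded; Q is fixed at -3.
V = |H - Q|  [with H=-3, Q=-3]  = 0
R = 2Q - S + 2V  [with Q=-3, S=-1, V=0]  = -5
Without intervention: Q = 1 if H >= 5 else 3  [with H=-3]  = 3; V = |H - Q|  [with H=-3, Q=3]  = 6; R = 2Q - S + 2V  [with Q=3, S=-1, V=6]  = 19.
Change = -5 − 19 = -24.

-24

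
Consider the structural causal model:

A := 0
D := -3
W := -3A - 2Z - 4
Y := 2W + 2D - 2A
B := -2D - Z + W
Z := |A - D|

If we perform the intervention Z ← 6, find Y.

do(Z=6) replaces the equation Z := |A - D| with the constant Z = 6.
W = -3A - 2Z - 4  [with A=0, Z=6]  = -16
Y = 2W + 2D - 2A  [with W=-16, D=-3, A=0]  = -38

-38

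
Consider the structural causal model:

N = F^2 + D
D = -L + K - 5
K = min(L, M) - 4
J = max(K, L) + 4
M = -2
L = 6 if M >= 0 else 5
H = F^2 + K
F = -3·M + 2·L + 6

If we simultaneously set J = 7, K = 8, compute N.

482

The joint intervention fixes J = 7, K = 8, removing each variable's own equation.
L = 6 if M >= 0 else 5  [with M=-2]  = 5
D = -L + K - 5  [with L=5, K=8]  = -2
F = -3·M + 2·L + 6  [with M=-2, L=5]  = 22
N = F^2 + D  [with F=22, D=-2]  = 482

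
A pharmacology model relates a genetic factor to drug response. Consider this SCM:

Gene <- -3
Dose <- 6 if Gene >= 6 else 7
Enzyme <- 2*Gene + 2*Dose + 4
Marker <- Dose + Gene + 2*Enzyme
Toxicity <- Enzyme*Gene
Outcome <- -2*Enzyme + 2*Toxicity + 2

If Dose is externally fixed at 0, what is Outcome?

18

Under do(Dose=0), the mechanism Dose <- 6 if Gene >= 6 else 7 is discarded; Dose is fixed at 0.
Enzyme = 2*Gene + 2*Dose + 4  [with Gene=-3, Dose=0]  = -2
Toxicity = Enzyme*Gene  [with Enzyme=-2, Gene=-3]  = 6
Outcome = -2*Enzyme + 2*Toxicity + 2  [with Enzyme=-2, Toxicity=6]  = 18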